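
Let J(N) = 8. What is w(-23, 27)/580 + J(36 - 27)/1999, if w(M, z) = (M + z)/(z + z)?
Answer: 64639/15652170 ≈ 0.0041297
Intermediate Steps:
w(M, z) = (M + z)/(2*z) (w(M, z) = (M + z)/((2*z)) = (M + z)*(1/(2*z)) = (M + z)/(2*z))
w(-23, 27)/580 + J(36 - 27)/1999 = ((½)*(-23 + 27)/27)/580 + 8/1999 = ((½)*(1/27)*4)*(1/580) + 8*(1/1999) = (2/27)*(1/580) + 8/1999 = 1/7830 + 8/1999 = 64639/15652170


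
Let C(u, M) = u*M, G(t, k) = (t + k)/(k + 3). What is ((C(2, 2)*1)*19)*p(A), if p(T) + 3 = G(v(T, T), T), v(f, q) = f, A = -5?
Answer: 152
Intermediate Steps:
G(t, k) = (k + t)/(3 + k)
p(T) = -3 + 2*T/(3 + T) (p(T) = -3 + (T + T)/(3 + T) = -3 + (2*T)/(3 + T) = -3 + 2*T/(3 + T))
C(u, M) = M*u
((C(2, 2)*1)*19)*p(A) = (((2*2)*1)*19)*((-9 - 1*(-5))/(3 - 5)) = ((4*1)*19)*((-9 + 5)/(-2)) = (4*19)*(-1/2*(-4)) = 76*2 = 152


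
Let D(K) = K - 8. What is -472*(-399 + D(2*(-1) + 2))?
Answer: 192104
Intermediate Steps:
D(K) = -8 + K
-472*(-399 + D(2*(-1) + 2)) = -472*(-399 + (-8 + (2*(-1) + 2))) = -472*(-399 + (-8 + (-2 + 2))) = -472*(-399 + (-8 + 0)) = -472*(-399 - 8) = -472*(-407) = 192104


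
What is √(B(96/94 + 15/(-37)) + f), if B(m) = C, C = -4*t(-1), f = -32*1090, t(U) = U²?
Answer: 6*I*√969 ≈ 186.77*I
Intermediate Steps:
f = -34880
C = -4 (C = -4*(-1)² = -4*1 = -4)
B(m) = -4
√(B(96/94 + 15/(-37)) + f) = √(-4 - 34880) = √(-34884) = 6*I*√969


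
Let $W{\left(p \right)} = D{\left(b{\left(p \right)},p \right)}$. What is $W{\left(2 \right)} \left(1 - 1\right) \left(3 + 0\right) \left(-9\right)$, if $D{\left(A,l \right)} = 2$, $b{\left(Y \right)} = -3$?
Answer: $0$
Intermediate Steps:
$W{\left(p \right)} = 2$
$W{\left(2 \right)} \left(1 - 1\right) \left(3 + 0\right) \left(-9\right) = 2 \left(1 - 1\right) \left(3 + 0\right) \left(-9\right) = 2 \cdot 0 \cdot 3 \left(-9\right) = 2 \cdot 0 \left(-9\right) = 0 \left(-9\right) = 0$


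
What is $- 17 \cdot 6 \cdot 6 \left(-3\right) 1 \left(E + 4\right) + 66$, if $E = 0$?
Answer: $7410$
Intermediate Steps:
$- 17 \cdot 6 \cdot 6 \left(-3\right) 1 \left(E + 4\right) + 66 = - 17 \cdot 6 \cdot 6 \left(-3\right) 1 \left(0 + 4\right) + 66 = - 17 \cdot 6 \left(-18\right) 1 \cdot 4 + 66 = - 17 \left(\left(-108\right) 4\right) + 66 = \left(-17\right) \left(-432\right) + 66 = 7344 + 66 = 7410$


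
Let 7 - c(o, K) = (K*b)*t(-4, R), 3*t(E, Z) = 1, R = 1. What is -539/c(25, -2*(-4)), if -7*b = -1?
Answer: -11319/139 ≈ -81.432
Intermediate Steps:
b = ⅐ (b = -⅐*(-1) = ⅐ ≈ 0.14286)
t(E, Z) = ⅓ (t(E, Z) = (⅓)*1 = ⅓)
c(o, K) = 7 - K/21 (c(o, K) = 7 - K*(⅐)/3 = 7 - K/7/3 = 7 - K/21)
-539/c(25, -2*(-4)) = -539/(7 - (-2)*(-4)/21) = -539/(7 - 1/21*8) = -539/(7 - 8/21) = -539/139/21 = -539*21/139 = -11319/139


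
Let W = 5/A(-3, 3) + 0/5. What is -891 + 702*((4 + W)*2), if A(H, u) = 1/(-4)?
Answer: -23355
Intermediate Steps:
A(H, u) = -1/4
W = -20 (W = 5/(-1/4) + 0/5 = 5*(-4) + 0*(1/5) = -20 + 0 = -20)
-891 + 702*((4 + W)*2) = -891 + 702*((4 - 20)*2) = -891 + 702*(-16*2) = -891 + 702*(-32) = -891 - 22464 = -23355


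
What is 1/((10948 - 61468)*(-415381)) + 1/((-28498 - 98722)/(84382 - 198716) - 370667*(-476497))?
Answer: 3765518477166401/70627999737761122580534520 ≈ 5.3315e-11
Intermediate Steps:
1/((10948 - 61468)*(-415381)) + 1/((-28498 - 98722)/(84382 - 198716) - 370667*(-476497)) = -1/415381/(-50520) - 1/476497/(-127220/(-114334) - 370667) = -1/50520*(-1/415381) - 1/476497/(-127220*(-1/114334) - 370667) = 1/20985048120 - 1/476497/(63610/57167 - 370667) = 1/20985048120 - 1/476497/(-21189856779/57167) = 1/20985048120 - 57167/21189856779*(-1/476497) = 1/20985048120 + 57167/10096903185623163 = 3765518477166401/70627999737761122580534520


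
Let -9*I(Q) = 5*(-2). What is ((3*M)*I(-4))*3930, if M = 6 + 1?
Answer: 91700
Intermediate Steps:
I(Q) = 10/9 (I(Q) = -5*(-2)/9 = -⅑*(-10) = 10/9)
M = 7
((3*M)*I(-4))*3930 = ((3*7)*(10/9))*3930 = (21*(10/9))*3930 = (70/3)*3930 = 91700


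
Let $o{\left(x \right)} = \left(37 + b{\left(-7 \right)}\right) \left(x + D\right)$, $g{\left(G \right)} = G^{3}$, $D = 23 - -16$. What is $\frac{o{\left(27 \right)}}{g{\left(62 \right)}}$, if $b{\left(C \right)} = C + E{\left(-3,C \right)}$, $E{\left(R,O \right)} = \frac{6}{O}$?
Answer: $\frac{1683}{208537} \approx 0.0080705$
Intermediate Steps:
$b{\left(C \right)} = C + \frac{6}{C}$
$D = 39$ ($D = 23 + 16 = 39$)
$o{\left(x \right)} = \frac{7956}{7} + \frac{204 x}{7}$ ($o{\left(x \right)} = \left(37 - \left(7 - \frac{6}{-7}\right)\right) \left(x + 39\right) = \left(37 + \left(-7 + 6 \left(- \frac{1}{7}\right)\right)\right) \left(39 + x\right) = \left(37 - \frac{55}{7}\right) \left(39 + x\right) = \frac{204 \left(39 + x\right)}{7} = \frac{7956}{7} + \frac{204 x}{7}$)
$\frac{o{\left(27 \right)}}{g{\left(62 \right)}} = \frac{\frac{7956}{7} + \frac{204}{7} \cdot 27}{62^{3}} = \frac{\frac{7956}{7} + \frac{5508}{7}}{238328} = \frac{13464}{7} \cdot \frac{1}{238328} = \frac{1683}{208537}$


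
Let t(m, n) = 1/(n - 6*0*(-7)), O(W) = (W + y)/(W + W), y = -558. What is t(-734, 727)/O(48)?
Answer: -16/61795 ≈ -0.00025892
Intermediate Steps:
O(W) = (-558 + W)/(2*W) (O(W) = (W - 558)/(W + W) = (-558 + W)/((2*W)) = (-558 + W)*(1/(2*W)) = (-558 + W)/(2*W))
t(m, n) = 1/n (t(m, n) = 1/(n + 0*(-7)) = 1/(n + 0) = 1/n)
t(-734, 727)/O(48) = 1/(727*(((½)*(-558 + 48)/48))) = 1/(727*(((½)*(1/48)*(-510)))) = 1/(727*(-85/16)) = (1/727)*(-16/85) = -16/61795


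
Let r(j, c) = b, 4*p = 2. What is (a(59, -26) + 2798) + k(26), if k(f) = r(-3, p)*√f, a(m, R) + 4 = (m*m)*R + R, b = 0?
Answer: -87738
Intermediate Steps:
p = ½ (p = (¼)*2 = ½ ≈ 0.50000)
r(j, c) = 0
a(m, R) = -4 + R + R*m² (a(m, R) = -4 + ((m*m)*R + R) = -4 + (m²*R + R) = -4 + (R*m² + R) = -4 + (R + R*m²) = -4 + R + R*m²)
k(f) = 0 (k(f) = 0*√f = 0)
(a(59, -26) + 2798) + k(26) = ((-4 - 26 - 26*59²) + 2798) + 0 = ((-4 - 26 - 26*3481) + 2798) + 0 = ((-4 - 26 - 90506) + 2798) + 0 = (-90536 + 2798) + 0 = -87738 + 0 = -87738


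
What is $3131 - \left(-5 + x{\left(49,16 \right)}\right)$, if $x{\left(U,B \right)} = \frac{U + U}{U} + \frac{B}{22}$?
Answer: $\frac{34466}{11} \approx 3133.3$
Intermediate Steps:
$x{\left(U,B \right)} = 2 + \frac{B}{22}$ ($x{\left(U,B \right)} = \frac{2 U}{U} + B \frac{1}{22} = 2 + \frac{B}{22}$)
$3131 - \left(-5 + x{\left(49,16 \right)}\right) = 3131 - \left(-5 + \left(2 + \frac{1}{22} \cdot 16\right)\right) = 3131 - \left(-5 + \left(2 + \frac{8}{11}\right)\right) = 3131 - \left(-5 + \frac{30}{11}\right) = 3131 - - \frac{25}{11} = 3131 + \frac{25}{11} = \frac{34466}{11}$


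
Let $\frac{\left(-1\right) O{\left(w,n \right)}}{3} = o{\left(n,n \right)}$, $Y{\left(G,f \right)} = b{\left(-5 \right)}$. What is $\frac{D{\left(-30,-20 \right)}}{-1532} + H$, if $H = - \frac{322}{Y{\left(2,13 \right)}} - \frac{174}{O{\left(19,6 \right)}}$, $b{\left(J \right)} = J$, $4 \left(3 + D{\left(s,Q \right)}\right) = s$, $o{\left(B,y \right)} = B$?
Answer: $\frac{3404419}{45960} \approx 74.073$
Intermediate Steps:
$D{\left(s,Q \right)} = -3 + \frac{s}{4}$
$Y{\left(G,f \right)} = -5$
$O{\left(w,n \right)} = - 3 n$
$H = \frac{1111}{15}$ ($H = - \frac{322}{-5} - \frac{174}{\left(-3\right) 6} = \left(-322\right) \left(- \frac{1}{5}\right) - \frac{174}{-18} = \frac{322}{5} - - \frac{29}{3} = \frac{322}{5} + \frac{29}{3} = \frac{1111}{15} \approx 74.067$)
$\frac{D{\left(-30,-20 \right)}}{-1532} + H = \frac{-3 + \frac{1}{4} \left(-30\right)}{-1532} + \frac{1111}{15} = \left(-3 - \frac{15}{2}\right) \left(- \frac{1}{1532}\right) + \frac{1111}{15} = \left(- \frac{21}{2}\right) \left(- \frac{1}{1532}\right) + \frac{1111}{15} = \frac{21}{3064} + \frac{1111}{15} = \frac{3404419}{45960}$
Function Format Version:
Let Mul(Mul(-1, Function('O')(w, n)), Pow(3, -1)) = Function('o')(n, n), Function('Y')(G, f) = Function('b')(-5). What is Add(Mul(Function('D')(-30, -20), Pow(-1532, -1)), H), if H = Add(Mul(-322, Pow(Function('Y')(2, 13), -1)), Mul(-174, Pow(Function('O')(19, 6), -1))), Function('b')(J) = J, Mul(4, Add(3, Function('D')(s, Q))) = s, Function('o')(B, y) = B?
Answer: Rational(3404419, 45960) ≈ 74.073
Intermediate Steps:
Function('D')(s, Q) = Add(-3, Mul(Rational(1, 4), s))
Function('Y')(G, f) = -5
Function('O')(w, n) = Mul(-3, n)
H = Rational(1111, 15) (H = Add(Mul(-322, Pow(-5, -1)), Mul(-174, Pow(Mul(-3, 6), -1))) = Add(Mul(-322, Rational(-1, 5)), Mul(-174, Pow(-18, -1))) = Add(Rational(322, 5), Mul(-174, Rational(-1, 18))) = Add(Rational(322, 5), Rational(29, 3)) = Rational(1111, 15) ≈ 74.067)
Add(Mul(Function('D')(-30, -20), Pow(-1532, -1)), H) = Add(Mul(Add(-3, Mul(Rational(1, 4), -30)), Pow(-1532, -1)), Rational(1111, 15)) = Add(Mul(Add(-3, Rational(-15, 2)), Rational(-1, 1532)), Rational(1111, 15)) = Add(Mul(Rational(-21, 2), Rational(-1, 1532)), Rational(1111, 15)) = Add(Rational(21, 3064), Rational(1111, 15)) = Rational(3404419, 45960)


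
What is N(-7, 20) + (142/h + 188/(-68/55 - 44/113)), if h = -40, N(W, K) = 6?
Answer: -2859163/25260 ≈ -113.19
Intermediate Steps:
N(-7, 20) + (142/h + 188/(-68/55 - 44/113)) = 6 + (142/(-40) + 188/(-68/55 - 44/113)) = 6 + (142*(-1/40) + 188/(-68*1/55 - 44*1/113)) = 6 + (-71/20 + 188/(-68/55 - 44/113)) = 6 + (-71/20 + 188/(-10104/6215)) = 6 + (-71/20 + 188*(-6215/10104)) = 6 + (-71/20 - 292105/2526) = 6 - 3010723/25260 = -2859163/25260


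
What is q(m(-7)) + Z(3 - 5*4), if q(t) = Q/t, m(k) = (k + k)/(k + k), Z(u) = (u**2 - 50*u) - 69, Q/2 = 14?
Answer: 1098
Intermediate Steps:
Q = 28 (Q = 2*14 = 28)
Z(u) = -69 + u**2 - 50*u
m(k) = 1 (m(k) = (2*k)/((2*k)) = (2*k)*(1/(2*k)) = 1)
q(t) = 28/t
q(m(-7)) + Z(3 - 5*4) = 28/1 + (-69 + (3 - 5*4)**2 - 50*(3 - 5*4)) = 28*1 + (-69 + (3 - 20)**2 - 50*(3 - 20)) = 28 + (-69 + (-17)**2 - 50*(-17)) = 28 + (-69 + 289 + 850) = 28 + 1070 = 1098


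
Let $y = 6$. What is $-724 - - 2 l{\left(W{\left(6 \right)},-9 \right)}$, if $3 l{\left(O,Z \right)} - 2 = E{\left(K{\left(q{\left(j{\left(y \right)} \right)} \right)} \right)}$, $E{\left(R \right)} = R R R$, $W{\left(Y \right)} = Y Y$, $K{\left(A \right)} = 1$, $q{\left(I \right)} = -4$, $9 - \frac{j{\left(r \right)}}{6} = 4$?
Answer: $-722$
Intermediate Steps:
$j{\left(r \right)} = 30$ ($j{\left(r \right)} = 54 - 24 = 30$)
$W{\left(Y \right)} = Y^{2}$
$E{\left(R \right)} = R^{3}$ ($E{\left(R \right)} = R^{2} R = R^{3}$)
$l{\left(O,Z \right)} = 1$ ($l{\left(O,Z \right)} = \frac{2}{3} + \frac{1^{3}}{3} = \frac{2}{3} + \frac{1}{3} \cdot 1 = \frac{2}{3} + \frac{1}{3} = 1$)
$-724 - - 2 l{\left(W{\left(6 \right)},-9 \right)} = -724 - \left(-2\right) 1 = -724 - -2 = -724 + 2 = -722$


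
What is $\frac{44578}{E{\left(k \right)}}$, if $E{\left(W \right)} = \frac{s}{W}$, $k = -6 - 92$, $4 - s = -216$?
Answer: $- \frac{1092161}{55} \approx -19857.0$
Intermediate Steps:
$s = 220$ ($s = 4 - -216 = 4 + 216 = 220$)
$k = -98$
$E{\left(W \right)} = \frac{220}{W}$
$\frac{44578}{E{\left(k \right)}} = \frac{44578}{220 \frac{1}{-98}} = \frac{44578}{220 \left(- \frac{1}{98}\right)} = \frac{44578}{- \frac{110}{49}} = 44578 \left(- \frac{49}{110}\right) = - \frac{1092161}{55}$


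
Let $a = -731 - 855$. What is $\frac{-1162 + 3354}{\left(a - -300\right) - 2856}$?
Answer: $- \frac{1096}{2071} \approx -0.52921$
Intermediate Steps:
$a = -1586$
$\frac{-1162 + 3354}{\left(a - -300\right) - 2856} = \frac{-1162 + 3354}{\left(-1586 - -300\right) - 2856} = \frac{2192}{\left(-1586 + 300\right) - 2856} = \frac{2192}{-1286 - 2856} = \frac{2192}{-4142} = 2192 \left(- \frac{1}{4142}\right) = - \frac{1096}{2071}$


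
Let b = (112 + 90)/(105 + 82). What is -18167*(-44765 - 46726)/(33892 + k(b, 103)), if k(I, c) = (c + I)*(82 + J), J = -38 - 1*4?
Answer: 103605292813/2372108 ≈ 43676.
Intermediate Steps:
J = -42 (J = -38 - 4 = -42)
b = 202/187 ≈ 1.0802
k(I, c) = 40*I + 40*c (k(I, c) = (c + I)*(82 - 42) = (I + c)*40 = 40*I + 40*c)
-18167*(-44765 - 46726)/(33892 + k(b, 103)) = -18167*(-44765 - 46726)/(33892 + (40*(202/187) + 40*103)) = -18167*(-91491/(33892 + (8080/187 + 4120))) = -18167*(-91491/(33892 + 778520/187)) = -18167/((7116324/187)*(-1/91491)) = -18167/(-2372108/5702939) = -18167*(-5702939/2372108) = 103605292813/2372108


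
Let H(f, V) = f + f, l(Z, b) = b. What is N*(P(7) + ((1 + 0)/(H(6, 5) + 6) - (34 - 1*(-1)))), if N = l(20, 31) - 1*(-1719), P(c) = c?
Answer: -440125/9 ≈ -48903.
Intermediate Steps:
H(f, V) = 2*f
N = 1750 (N = 31 - 1*(-1719) = 31 + 1719 = 1750)
N*(P(7) + ((1 + 0)/(H(6, 5) + 6) - (34 - 1*(-1)))) = 1750*(7 + ((1 + 0)/(2*6 + 6) - (34 - 1*(-1)))) = 1750*(7 + (1/(12 + 6) - (34 + 1))) = 1750*(7 + (1/18 - 1*35)) = 1750*(7 + ((1/18)*1 - 35)) = 1750*(7 + (1/18 - 35)) = 1750*(7 - 629/18) = 1750*(-503/18) = -440125/9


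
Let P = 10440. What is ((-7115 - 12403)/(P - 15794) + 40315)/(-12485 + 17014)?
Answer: 15419002/1732019 ≈ 8.9023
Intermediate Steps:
((-7115 - 12403)/(P - 15794) + 40315)/(-12485 + 17014) = ((-7115 - 12403)/(10440 - 15794) + 40315)/(-12485 + 17014) = (-19518/(-5354) + 40315)/4529 = (-19518*(-1/5354) + 40315)*(1/4529) = (9759/2677 + 40315)*(1/4529) = (107933014/2677)*(1/4529) = 15419002/1732019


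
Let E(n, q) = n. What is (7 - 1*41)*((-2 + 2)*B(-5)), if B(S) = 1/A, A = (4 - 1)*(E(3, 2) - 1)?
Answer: 0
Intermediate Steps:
A = 6 (A = (4 - 1)*(3 - 1) = 3*2 = 6)
B(S) = ⅙ (B(S) = 1/6 = ⅙)
(7 - 1*41)*((-2 + 2)*B(-5)) = (7 - 1*41)*((-2 + 2)*(⅙)) = (7 - 41)*(0*(⅙)) = -34*0 = 0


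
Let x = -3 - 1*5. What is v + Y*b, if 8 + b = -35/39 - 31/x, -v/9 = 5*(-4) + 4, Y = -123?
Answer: 79223/104 ≈ 761.76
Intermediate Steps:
x = -8 (x = -3 - 5 = -8)
v = 144 (v = -9*(5*(-4) + 4) = -9*(-20 + 4) = -9*(-16) = 144)
b = -1567/312 (b = -8 + (-35/39 - 31/(-8)) = -8 + (-35*1/39 - 31*(-⅛)) = -8 + (-35/39 + 31/8) = -8 + 929/312 = -1567/312 ≈ -5.0224)
v + Y*b = 144 - 123*(-1567/312) = 144 + 64247/104 = 79223/104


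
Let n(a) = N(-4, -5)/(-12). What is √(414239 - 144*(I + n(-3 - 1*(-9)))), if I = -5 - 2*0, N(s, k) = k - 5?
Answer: √414839 ≈ 644.08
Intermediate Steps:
N(s, k) = -5 + k
n(a) = ⅚ (n(a) = (-5 - 5)/(-12) = -10*(-1/12) = ⅚)
I = -5 (I = -5 + 0 = -5)
√(414239 - 144*(I + n(-3 - 1*(-9)))) = √(414239 - 144*(-5 + ⅚)) = √(414239 - 144*(-25/6)) = √(414239 + 600) = √414839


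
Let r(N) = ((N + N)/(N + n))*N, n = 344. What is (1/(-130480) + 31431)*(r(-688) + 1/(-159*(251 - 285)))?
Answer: -61013591256232369/705374880 ≈ -8.6498e+7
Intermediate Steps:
r(N) = 2*N²/(344 + N) (r(N) = ((N + N)/(N + 344))*N = ((2*N)/(344 + N))*N = (2*N/(344 + N))*N = 2*N²/(344 + N))
(1/(-130480) + 31431)*(r(-688) + 1/(-159*(251 - 285))) = (1/(-130480) + 31431)*(2*(-688)²/(344 - 688) + 1/(-159*(251 - 285))) = (-1/130480 + 31431)*(2*473344/(-344) + 1/(-159*(-34))) = 4101116879*(2*473344*(-1/344) + 1/5406)/130480 = 4101116879*(-2752 + 1/5406)/130480 = (4101116879/130480)*(-14877311/5406) = -61013591256232369/705374880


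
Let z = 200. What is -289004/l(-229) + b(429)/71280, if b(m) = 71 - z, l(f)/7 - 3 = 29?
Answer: -214585771/166320 ≈ -1290.2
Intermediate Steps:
l(f) = 224 (l(f) = 21 + 7*29 = 21 + 203 = 224)
b(m) = -129 (b(m) = 71 - 1*200 = 71 - 200 = -129)
-289004/l(-229) + b(429)/71280 = -289004/224 - 129/71280 = -289004*1/224 - 129*1/71280 = -72251/56 - 43/23760 = -214585771/166320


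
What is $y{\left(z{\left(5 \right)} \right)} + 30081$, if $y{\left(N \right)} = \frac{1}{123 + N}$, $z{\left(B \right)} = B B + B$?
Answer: $\frac{4602394}{153} \approx 30081.0$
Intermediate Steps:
$z{\left(B \right)} = B + B^{2}$ ($z{\left(B \right)} = B^{2} + B = B + B^{2}$)
$y{\left(z{\left(5 \right)} \right)} + 30081 = \frac{1}{123 + 5 \left(1 + 5\right)} + 30081 = \frac{1}{123 + 5 \cdot 6} + 30081 = \frac{1}{123 + 30} + 30081 = \frac{1}{153} + 30081 = \frac{4602394}{153}$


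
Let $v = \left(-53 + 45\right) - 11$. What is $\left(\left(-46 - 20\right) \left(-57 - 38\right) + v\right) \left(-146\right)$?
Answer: $-912646$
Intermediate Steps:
$v = -19$ ($v = -8 - 11 = -19$)
$\left(\left(-46 - 20\right) \left(-57 - 38\right) + v\right) \left(-146\right) = \left(\left(-46 - 20\right) \left(-57 - 38\right) - 19\right) \left(-146\right) = \left(\left(-66\right) \left(-95\right) - 19\right) \left(-146\right) = \left(6270 - 19\right) \left(-146\right) = 6251 \left(-146\right) = -912646$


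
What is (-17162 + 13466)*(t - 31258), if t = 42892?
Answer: -42999264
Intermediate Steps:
(-17162 + 13466)*(t - 31258) = (-17162 + 13466)*(42892 - 31258) = -3696*11634 = -42999264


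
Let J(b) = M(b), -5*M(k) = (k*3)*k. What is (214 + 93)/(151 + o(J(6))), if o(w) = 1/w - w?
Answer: 165780/93179 ≈ 1.7792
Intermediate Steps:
M(k) = -3*k²/5 (M(k) = -k*3*k/5 = -3*k*k/5 = -3*k²/5)
J(b) = -3*b²/5
o(w) = 1/w - w
(214 + 93)/(151 + o(J(6))) = (214 + 93)/(151 + (1/(-⅗*6²) - (-3)*6²/5)) = 307/(151 + (1/(-⅗*36) - (-3)*36/5)) = 307/(151 + (1/(-108/5) - 1*(-108/5))) = 307/(151 + (-5/108 + 108/5)) = 307/(151 + 11639/540) = 307/(93179/540) = 307*(540/93179) = 165780/93179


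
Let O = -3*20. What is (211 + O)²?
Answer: 22801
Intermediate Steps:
O = -60
(211 + O)² = (211 - 60)² = 151² = 22801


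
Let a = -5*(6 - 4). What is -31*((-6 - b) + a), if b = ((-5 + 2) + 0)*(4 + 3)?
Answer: -155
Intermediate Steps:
b = -21 (b = (-3 + 0)*7 = -3*7 = -21)
a = -10 (a = -5*2 = -10)
-31*((-6 - b) + a) = -31*((-6 - 1*(-21)) - 10) = -31*((-6 + 21) - 10) = -31*(15 - 10) = -31*5 = -155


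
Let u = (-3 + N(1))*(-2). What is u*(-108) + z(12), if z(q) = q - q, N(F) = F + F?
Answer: -216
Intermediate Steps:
N(F) = 2*F
z(q) = 0
u = 2 (u = (-3 + 2*1)*(-2) = (-3 + 2)*(-2) = -1*(-2) = 2)
u*(-108) + z(12) = 2*(-108) + 0 = -216 + 0 = -216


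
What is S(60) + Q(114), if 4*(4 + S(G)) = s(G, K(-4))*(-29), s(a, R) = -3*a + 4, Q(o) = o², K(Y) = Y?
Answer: 14268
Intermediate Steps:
s(a, R) = 4 - 3*a
S(G) = -33 + 87*G/4 (S(G) = -4 + ((4 - 3*G)*(-29))/4 = -4 + (-116 + 87*G)/4 = -4 + (-29 + 87*G/4) = -33 + 87*G/4)
S(60) + Q(114) = (-33 + (87/4)*60) + 114² = (-33 + 1305) + 12996 = 1272 + 12996 = 14268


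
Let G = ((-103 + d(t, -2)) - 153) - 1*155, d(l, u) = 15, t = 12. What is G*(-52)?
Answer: 20592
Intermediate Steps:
G = -396 (G = ((-103 + 15) - 153) - 1*155 = (-88 - 153) - 155 = -241 - 155 = -396)
G*(-52) = -396*(-52) = 20592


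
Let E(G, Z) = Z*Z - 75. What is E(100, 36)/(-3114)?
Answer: -407/1038 ≈ -0.39210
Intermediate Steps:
E(G, Z) = -75 + Z² (E(G, Z) = Z² - 75 = -75 + Z²)
E(100, 36)/(-3114) = (-75 + 36²)/(-3114) = (-75 + 1296)*(-1/3114) = 1221*(-1/3114) = -407/1038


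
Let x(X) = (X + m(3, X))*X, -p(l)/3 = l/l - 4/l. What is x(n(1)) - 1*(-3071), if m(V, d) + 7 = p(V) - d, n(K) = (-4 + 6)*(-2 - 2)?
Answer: 3119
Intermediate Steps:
n(K) = -8 (n(K) = 2*(-4) = -8)
p(l) = -3 + 12/l (p(l) = -3*(l/l - 4/l) = -3*(1 - 4/l) = -3 + 12/l)
m(V, d) = -10 - d + 12/V (m(V, d) = -7 + ((-3 + 12/V) - d) = -7 + (-3 - d + 12/V) = -10 - d + 12/V)
x(X) = -6*X (x(X) = (X + (-10 - X + 12/3))*X = (X + (-10 - X + 12*(⅓)))*X = (X + (-10 - X + 4))*X = (X + (-6 - X))*X = -6*X)
x(n(1)) - 1*(-3071) = -6*(-8) - 1*(-3071) = 48 + 3071 = 3119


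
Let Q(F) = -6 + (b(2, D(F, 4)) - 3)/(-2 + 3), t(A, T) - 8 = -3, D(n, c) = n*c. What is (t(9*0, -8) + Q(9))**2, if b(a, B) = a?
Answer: 4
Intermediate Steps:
D(n, c) = c*n
t(A, T) = 5 (t(A, T) = 8 - 3 = 5)
Q(F) = -7 (Q(F) = -6 + (2 - 3)/(-2 + 3) = -6 - 1/1 = -6 - 1*1 = -6 - 1 = -7)
(t(9*0, -8) + Q(9))**2 = (5 - 7)**2 = (-2)**2 = 4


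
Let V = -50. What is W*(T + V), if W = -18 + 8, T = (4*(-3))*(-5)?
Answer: -100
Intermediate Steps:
T = 60 (T = -12*(-5) = 60)
W = -10
W*(T + V) = -10*(60 - 50) = -10*10 = -100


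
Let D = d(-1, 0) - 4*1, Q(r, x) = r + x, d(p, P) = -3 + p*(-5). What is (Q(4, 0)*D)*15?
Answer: -120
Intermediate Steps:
d(p, P) = -3 - 5*p
D = -2 (D = (-3 - 5*(-1)) - 4*1 = (-3 + 5) - 4 = 2 - 4 = -2)
(Q(4, 0)*D)*15 = ((4 + 0)*(-2))*15 = (4*(-2))*15 = -8*15 = -120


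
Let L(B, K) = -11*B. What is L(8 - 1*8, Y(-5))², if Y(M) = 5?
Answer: 0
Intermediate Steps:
L(8 - 1*8, Y(-5))² = (-11*(8 - 1*8))² = (-11*(8 - 8))² = (-11*0)² = 0² = 0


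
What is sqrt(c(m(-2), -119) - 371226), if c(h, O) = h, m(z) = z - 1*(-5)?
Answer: 9*I*sqrt(4583) ≈ 609.28*I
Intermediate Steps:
m(z) = 5 + z (m(z) = z + 5 = 5 + z)
sqrt(c(m(-2), -119) - 371226) = sqrt((5 - 2) - 371226) = sqrt(3 - 371226) = sqrt(-371223) = 9*I*sqrt(4583)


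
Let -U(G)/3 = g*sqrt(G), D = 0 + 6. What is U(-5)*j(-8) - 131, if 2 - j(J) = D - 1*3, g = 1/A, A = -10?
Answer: -131 - 3*I*sqrt(5)/10 ≈ -131.0 - 0.67082*I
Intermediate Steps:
D = 6
g = -1/10 (g = 1/(-10) = -1/10 ≈ -0.10000)
U(G) = 3*sqrt(G)/10 (U(G) = -(-3)*sqrt(G)/10 = 3*sqrt(G)/10)
j(J) = -1 (j(J) = 2 - (6 - 1*3) = 2 - (6 - 3) = 2 - 1*3 = 2 - 3 = -1)
U(-5)*j(-8) - 131 = (3*sqrt(-5)/10)*(-1) - 131 = (3*(I*sqrt(5))/10)*(-1) - 131 = (3*I*sqrt(5)/10)*(-1) - 131 = -3*I*sqrt(5)/10 - 131 = -131 - 3*I*sqrt(5)/10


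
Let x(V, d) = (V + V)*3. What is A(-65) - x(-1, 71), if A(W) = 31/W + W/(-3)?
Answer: 5302/195 ≈ 27.190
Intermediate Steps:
A(W) = 31/W - W/3 (A(W) = 31/W + W*(-⅓) = 31/W - W/3)
x(V, d) = 6*V (x(V, d) = (2*V)*3 = 6*V)
A(-65) - x(-1, 71) = (31/(-65) - ⅓*(-65)) - 6*(-1) = (31*(-1/65) + 65/3) - 1*(-6) = (-31/65 + 65/3) + 6 = 4132/195 + 6 = 5302/195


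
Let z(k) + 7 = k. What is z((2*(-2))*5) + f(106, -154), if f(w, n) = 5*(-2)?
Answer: -37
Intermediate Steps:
z(k) = -7 + k
f(w, n) = -10
z((2*(-2))*5) + f(106, -154) = (-7 + (2*(-2))*5) - 10 = (-7 - 4*5) - 10 = (-7 - 20) - 10 = -27 - 10 = -37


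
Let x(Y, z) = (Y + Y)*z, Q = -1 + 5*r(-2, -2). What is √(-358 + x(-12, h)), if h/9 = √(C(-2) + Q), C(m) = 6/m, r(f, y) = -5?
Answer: √(-358 - 216*I*√29) ≈ 20.725 - 28.063*I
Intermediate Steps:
Q = -26 (Q = -1 + 5*(-5) = -1 - 25 = -26)
h = 9*I*√29 (h = 9*√(6/(-2) - 26) = 9*√(6*(-½) - 26) = 9*√(-3 - 26) = 9*√(-29) = 9*(I*√29) = 9*I*√29 ≈ 48.466*I)
x(Y, z) = 2*Y*z (x(Y, z) = (2*Y)*z = 2*Y*z)
√(-358 + x(-12, h)) = √(-358 + 2*(-12)*(9*I*√29)) = √(-358 - 216*I*√29)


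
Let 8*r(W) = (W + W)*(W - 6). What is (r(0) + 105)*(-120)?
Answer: -12600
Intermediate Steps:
r(W) = W*(-6 + W)/4 (r(W) = ((W + W)*(W - 6))/8 = ((2*W)*(-6 + W))/8 = (2*W*(-6 + W))/8 = W*(-6 + W)/4)
(r(0) + 105)*(-120) = ((1/4)*0*(-6 + 0) + 105)*(-120) = ((1/4)*0*(-6) + 105)*(-120) = (0 + 105)*(-120) = 105*(-120) = -12600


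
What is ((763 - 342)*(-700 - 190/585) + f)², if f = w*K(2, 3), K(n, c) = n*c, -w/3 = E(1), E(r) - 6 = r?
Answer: 1190984273209600/13689 ≈ 8.7003e+10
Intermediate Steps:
E(r) = 6 + r
w = -21 (w = -3*(6 + 1) = -3*7 = -21)
K(n, c) = c*n
f = -126 (f = -63*2 = -21*6 = -126)
((763 - 342)*(-700 - 190/585) + f)² = ((763 - 342)*(-700 - 190/585) - 126)² = (421*(-700 - 190*1/585) - 126)² = (421*(-700 - 38/117) - 126)² = (421*(-81938/117) - 126)² = (-34495898/117 - 126)² = (-34510640/117)² = 1190984273209600/13689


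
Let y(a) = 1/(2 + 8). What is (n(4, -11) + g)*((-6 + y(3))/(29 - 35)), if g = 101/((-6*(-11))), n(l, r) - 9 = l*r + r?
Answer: -34633/792 ≈ -43.729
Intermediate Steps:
y(a) = ⅒ (y(a) = 1/10 = ⅒)
n(l, r) = 9 + r + l*r (n(l, r) = 9 + (l*r + r) = 9 + (r + l*r) = 9 + r + l*r)
g = 101/66 ≈ 1.5303
(n(4, -11) + g)*((-6 + y(3))/(29 - 35)) = ((9 - 11 + 4*(-11)) + 101/66)*((-6 + ⅒)/(29 - 35)) = ((9 - 11 - 44) + 101/66)*(-59/10/(-6)) = (-46 + 101/66)*(-59/10*(-⅙)) = -2935/66*59/60 = -34633/792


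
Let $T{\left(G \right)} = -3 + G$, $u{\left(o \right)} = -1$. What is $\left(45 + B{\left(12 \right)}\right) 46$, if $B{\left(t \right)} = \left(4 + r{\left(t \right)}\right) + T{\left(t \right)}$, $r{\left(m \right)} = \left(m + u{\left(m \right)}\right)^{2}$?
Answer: $8234$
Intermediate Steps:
$r{\left(m \right)} = \left(-1 + m\right)^{2}$ ($r{\left(m \right)} = \left(m - 1\right)^{2} = \left(-1 + m\right)^{2}$)
$B{\left(t \right)} = 1 + t + \left(-1 + t\right)^{2}$ ($B{\left(t \right)} = \left(4 + \left(-1 + t\right)^{2}\right) + \left(-3 + t\right) = 1 + t + \left(-1 + t\right)^{2}$)
$\left(45 + B{\left(12 \right)}\right) 46 = \left(45 + \left(2 + 12^{2} - 12\right)\right) 46 = \left(45 + \left(2 + 144 - 12\right)\right) 46 = \left(45 + 134\right) 46 = 179 \cdot 46 = 8234$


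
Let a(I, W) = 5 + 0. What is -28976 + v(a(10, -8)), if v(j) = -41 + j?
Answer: -29012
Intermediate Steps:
a(I, W) = 5
-28976 + v(a(10, -8)) = -28976 + (-41 + 5) = -28976 - 36 = -29012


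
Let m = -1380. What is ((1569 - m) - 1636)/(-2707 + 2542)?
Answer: -1313/165 ≈ -7.9576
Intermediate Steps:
((1569 - m) - 1636)/(-2707 + 2542) = ((1569 - 1*(-1380)) - 1636)/(-2707 + 2542) = ((1569 + 1380) - 1636)/(-165) = (2949 - 1636)*(-1/165) = 1313*(-1/165) = -1313/165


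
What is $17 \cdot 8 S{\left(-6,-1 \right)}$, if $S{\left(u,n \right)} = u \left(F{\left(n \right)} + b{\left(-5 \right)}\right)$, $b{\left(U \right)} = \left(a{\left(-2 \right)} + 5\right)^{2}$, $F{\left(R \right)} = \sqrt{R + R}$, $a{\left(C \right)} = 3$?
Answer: $-52224 - 816 i \sqrt{2} \approx -52224.0 - 1154.0 i$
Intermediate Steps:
$F{\left(R \right)} = \sqrt{2} \sqrt{R}$ ($F{\left(R \right)} = \sqrt{2 R} = \sqrt{2} \sqrt{R}$)
$b{\left(U \right)} = 64$ ($b{\left(U \right)} = \left(3 + 5\right)^{2} = 8^{2} = 64$)
$S{\left(u,n \right)} = u \left(64 + \sqrt{2} \sqrt{n}\right)$ ($S{\left(u,n \right)} = u \left(\sqrt{2} \sqrt{n} + 64\right) = u \left(64 + \sqrt{2} \sqrt{n}\right)$)
$17 \cdot 8 S{\left(-6,-1 \right)} = 17 \cdot 8 \left(- 6 \left(64 + \sqrt{2} \sqrt{-1}\right)\right) = 136 \left(- 6 \left(64 + \sqrt{2} i\right)\right) = 136 \left(- 6 \left(64 + i \sqrt{2}\right)\right) = 136 \left(-384 - 6 i \sqrt{2}\right) = -52224 - 816 i \sqrt{2}$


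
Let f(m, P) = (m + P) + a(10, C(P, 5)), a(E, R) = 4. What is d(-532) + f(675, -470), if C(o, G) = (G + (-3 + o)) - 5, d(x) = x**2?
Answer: 283233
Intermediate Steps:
C(o, G) = -8 + G + o (C(o, G) = (-3 + G + o) - 5 = -8 + G + o)
f(m, P) = 4 + P + m (f(m, P) = (m + P) + 4 = (P + m) + 4 = 4 + P + m)
d(-532) + f(675, -470) = (-532)**2 + (4 - 470 + 675) = 283024 + 209 = 283233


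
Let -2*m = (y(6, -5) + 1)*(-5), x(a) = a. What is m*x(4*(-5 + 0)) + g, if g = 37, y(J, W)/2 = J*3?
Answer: -1813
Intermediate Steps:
y(J, W) = 6*J (y(J, W) = 2*(J*3) = 2*(3*J) = 6*J)
m = 185/2 (m = -(6*6 + 1)*(-5)/2 = -(36 + 1)*(-5)/2 = -37*(-5)/2 = -½*(-185) = 185/2 ≈ 92.500)
m*x(4*(-5 + 0)) + g = 185*(4*(-5 + 0))/2 + 37 = 185*(4*(-5))/2 + 37 = (185/2)*(-20) + 37 = -1850 + 37 = -1813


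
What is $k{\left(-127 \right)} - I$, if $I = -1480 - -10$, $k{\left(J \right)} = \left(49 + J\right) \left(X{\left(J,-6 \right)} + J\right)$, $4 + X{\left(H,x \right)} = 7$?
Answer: $11142$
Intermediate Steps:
$X{\left(H,x \right)} = 3$ ($X{\left(H,x \right)} = -4 + 7 = 3$)
$k{\left(J \right)} = \left(3 + J\right) \left(49 + J\right)$ ($k{\left(J \right)} = \left(49 + J\right) \left(3 + J\right) = \left(3 + J\right) \left(49 + J\right)$)
$I = -1470$ ($I = -1480 + 10 = -1470$)
$k{\left(-127 \right)} - I = \left(147 + \left(-127\right)^{2} + 52 \left(-127\right)\right) - -1470 = \left(147 + 16129 - 6604\right) + 1470 = 9672 + 1470 = 11142$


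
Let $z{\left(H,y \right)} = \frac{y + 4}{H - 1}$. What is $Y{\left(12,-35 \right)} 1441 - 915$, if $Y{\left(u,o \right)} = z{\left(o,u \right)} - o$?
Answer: $\frac{439916}{9} \approx 48880.0$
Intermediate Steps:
$z{\left(H,y \right)} = \frac{4 + y}{-1 + H}$
$Y{\left(u,o \right)} = - o + \frac{4 + u}{-1 + o}$ ($Y{\left(u,o \right)} = \frac{4 + u}{-1 + o} - o = - o + \frac{4 + u}{-1 + o}$)
$Y{\left(12,-35 \right)} 1441 - 915 = \frac{4 + 12 - - 35 \left(-1 - 35\right)}{-1 - 35} \cdot 1441 - 915 = \frac{4 + 12 - \left(-35\right) \left(-36\right)}{-36} \cdot 1441 - 915 = - \frac{4 + 12 - 1260}{36} \cdot 1441 - 915 = \left(- \frac{1}{36}\right) \left(-1244\right) 1441 - 915 = \frac{311}{9} \cdot 1441 - 915 = \frac{448151}{9} - 915 = \frac{439916}{9}$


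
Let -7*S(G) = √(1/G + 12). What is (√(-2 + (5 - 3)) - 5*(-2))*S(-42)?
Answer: -5*√21126/147 ≈ -4.9438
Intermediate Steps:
S(G) = -√(12 + 1/G)/7 (S(G) = -√(1/G + 12)/7 = -√(12 + 1/G)/7)
(√(-2 + (5 - 3)) - 5*(-2))*S(-42) = (√(-2 + (5 - 3)) - 5*(-2))*(-√(12 + 1/(-42))/7) = (√(-2 + 2) + 10)*(-√(12 - 1/42)/7) = (√0 + 10)*(-√21126/294) = (0 + 10)*(-√21126/294) = 10*(-√21126/294) = -5*√21126/147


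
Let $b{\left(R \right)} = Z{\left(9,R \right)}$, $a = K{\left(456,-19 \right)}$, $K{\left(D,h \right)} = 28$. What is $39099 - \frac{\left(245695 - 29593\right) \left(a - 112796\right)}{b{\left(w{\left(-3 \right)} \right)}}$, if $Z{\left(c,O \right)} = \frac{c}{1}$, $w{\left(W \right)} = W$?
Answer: $\frac{8123247409}{3} \approx 2.7078 \cdot 10^{9}$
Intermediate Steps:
$a = 28$
$Z{\left(c,O \right)} = c$ ($Z{\left(c,O \right)} = c 1 = c$)
$b{\left(R \right)} = 9$
$39099 - \frac{\left(245695 - 29593\right) \left(a - 112796\right)}{b{\left(w{\left(-3 \right)} \right)}} = 39099 - \frac{\left(245695 - 29593\right) \left(28 - 112796\right)}{9} = 39099 - 216102 \left(-112768\right) \frac{1}{9} = 39099 - \left(-24369390336\right) \frac{1}{9} = 39099 - - \frac{8123130112}{3} = 39099 + \frac{8123130112}{3} = \frac{8123247409}{3}$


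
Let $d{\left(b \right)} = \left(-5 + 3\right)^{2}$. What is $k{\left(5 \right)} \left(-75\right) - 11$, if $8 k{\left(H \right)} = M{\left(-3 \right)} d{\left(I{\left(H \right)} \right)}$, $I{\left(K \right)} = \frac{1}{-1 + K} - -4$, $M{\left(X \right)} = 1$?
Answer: $- \frac{97}{2} \approx -48.5$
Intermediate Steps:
$I{\left(K \right)} = 4 + \frac{1}{-1 + K}$ ($I{\left(K \right)} = \frac{1}{-1 + K} + 4 = 4 + \frac{1}{-1 + K}$)
$d{\left(b \right)} = 4$ ($d{\left(b \right)} = \left(-2\right)^{2} = 4$)
$k{\left(H \right)} = \frac{1}{2}$ ($k{\left(H \right)} = \frac{1 \cdot 4}{8} = \frac{1}{8} \cdot 4 = \frac{1}{2}$)
$k{\left(5 \right)} \left(-75\right) - 11 = \frac{1}{2} \left(-75\right) - 11 = - \frac{75}{2} - 11 = - \frac{97}{2}$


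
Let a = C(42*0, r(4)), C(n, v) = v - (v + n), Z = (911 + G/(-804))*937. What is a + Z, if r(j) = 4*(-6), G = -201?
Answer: 3415365/4 ≈ 8.5384e+5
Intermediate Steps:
r(j) = -24
Z = 3415365/4 (Z = (911 - 201/(-804))*937 = (911 - 201*(-1/804))*937 = (911 + ¼)*937 = (3645/4)*937 = 3415365/4 ≈ 8.5384e+5)
C(n, v) = -n (C(n, v) = v - (n + v) = v + (-n - v) = -n)
a = 0 (a = -42*0 = -1*0 = 0)
a + Z = 0 + 3415365/4 = 3415365/4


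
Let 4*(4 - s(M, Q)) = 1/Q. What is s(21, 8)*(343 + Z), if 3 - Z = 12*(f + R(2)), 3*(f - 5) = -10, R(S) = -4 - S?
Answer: 25273/16 ≈ 1579.6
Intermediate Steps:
f = 5/3 (f = 5 + (1/3)*(-10) = 5 - 10/3 = 5/3 ≈ 1.6667)
Z = 55 (Z = 3 - 12*(5/3 + (-4 - 1*2)) = 3 - 12*(5/3 + (-4 - 2)) = 3 - 12*(5/3 - 6) = 3 - 12*(-13)/3 = 3 - 1*(-52) = 3 + 52 = 55)
s(M, Q) = 4 - 1/(4*Q)
s(21, 8)*(343 + Z) = (4 - 1/4/8)*(343 + 55) = (4 - 1/4*1/8)*398 = (4 - 1/32)*398 = (127/32)*398 = 25273/16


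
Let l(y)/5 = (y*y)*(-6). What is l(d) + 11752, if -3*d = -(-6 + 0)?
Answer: 11632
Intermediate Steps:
d = -2 (d = -(-1)*(-6 + 0)/3 = -(-1)*(-6)/3 = -⅓*6 = -2)
l(y) = -30*y² (l(y) = 5*((y*y)*(-6)) = 5*(y²*(-6)) = 5*(-6*y²) = -30*y²)
l(d) + 11752 = -30*(-2)² + 11752 = -30*4 + 11752 = -120 + 11752 = 11632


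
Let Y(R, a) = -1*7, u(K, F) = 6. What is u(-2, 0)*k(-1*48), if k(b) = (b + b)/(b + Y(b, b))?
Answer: 576/55 ≈ 10.473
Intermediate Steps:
Y(R, a) = -7
k(b) = 2*b/(-7 + b) (k(b) = (b + b)/(b - 7) = (2*b)/(-7 + b) = 2*b/(-7 + b))
u(-2, 0)*k(-1*48) = 6*(2*(-1*48)/(-7 - 1*48)) = 6*(2*(-48)/(-7 - 48)) = 6*(2*(-48)/(-55)) = 6*(2*(-48)*(-1/55)) = 6*(96/55) = 576/55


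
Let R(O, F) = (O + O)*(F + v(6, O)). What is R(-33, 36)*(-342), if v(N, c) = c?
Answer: 67716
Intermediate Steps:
R(O, F) = 2*O*(F + O) (R(O, F) = (O + O)*(F + O) = (2*O)*(F + O) = 2*O*(F + O))
R(-33, 36)*(-342) = (2*(-33)*(36 - 33))*(-342) = (2*(-33)*3)*(-342) = -198*(-342) = 67716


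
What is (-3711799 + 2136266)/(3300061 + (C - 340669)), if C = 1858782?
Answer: -1575533/4818174 ≈ -0.32700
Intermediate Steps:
(-3711799 + 2136266)/(3300061 + (C - 340669)) = (-3711799 + 2136266)/(3300061 + (1858782 - 340669)) = -1575533/(3300061 + 1518113) = -1575533/4818174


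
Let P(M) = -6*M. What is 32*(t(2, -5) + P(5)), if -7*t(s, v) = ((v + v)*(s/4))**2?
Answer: -7520/7 ≈ -1074.3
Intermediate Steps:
t(s, v) = -s**2*v**2/28 (t(s, v) = -s**2*(v + v)**2/16/7 = -s**2*v**2/4/7 = -s**2*v**2/28)
32*(t(2, -5) + P(5)) = 32*(-1/28*2**2*(-5)**2 - 6*5) = 32*(-1/28*4*25 - 30) = 32*(-25/7 - 30) = 32*(-235/7) = -7520/7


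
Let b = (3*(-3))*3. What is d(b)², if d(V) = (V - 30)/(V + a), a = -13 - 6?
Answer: 3249/2116 ≈ 1.5354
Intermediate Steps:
a = -19
b = -27 (b = -9*3 = -27)
d(V) = (-30 + V)/(-19 + V) (d(V) = (V - 30)/(V - 19) = (-30 + V)/(-19 + V))
d(b)² = ((-30 - 27)/(-19 - 27))² = (-57/(-46))² = (-1/46*(-57))² = (57/46)² = 3249/2116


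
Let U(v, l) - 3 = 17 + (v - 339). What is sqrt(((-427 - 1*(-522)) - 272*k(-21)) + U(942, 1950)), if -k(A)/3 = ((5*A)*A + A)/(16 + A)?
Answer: I*sqrt(8892770)/5 ≈ 596.42*I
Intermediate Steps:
U(v, l) = -319 + v (U(v, l) = 3 + (17 + (v - 339)) = 3 + (17 + (-339 + v)) = 3 + (-322 + v) = -319 + v)
k(A) = -3*(A + 5*A**2)/(16 + A) (k(A) = -3*((5*A)*A + A)/(16 + A) = -3*(5*A**2 + A)/(16 + A) = -3*(A + 5*A**2)/(16 + A))
sqrt(((-427 - 1*(-522)) - 272*k(-21)) + U(942, 1950)) = sqrt(((-427 - 1*(-522)) - (-816)*(-21)*(1 + 5*(-21))/(16 - 21)) + (-319 + 942)) = sqrt(((-427 + 522) - (-816)*(-21)*(1 - 105)/(-5)) + 623) = sqrt((95 - (-816)*(-21)*(-1)*(-104)/5) + 623) = sqrt((95 - 272*6552/5) + 623) = sqrt((95 - 1782144/5) + 623) = sqrt(-1781669/5 + 623) = sqrt(-1778554/5) = I*sqrt(8892770)/5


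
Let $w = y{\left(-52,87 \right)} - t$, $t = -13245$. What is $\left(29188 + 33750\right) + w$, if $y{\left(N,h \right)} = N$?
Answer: $76131$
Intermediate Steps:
$w = 13193$ ($w = -52 - -13245 = -52 + 13245 = 13193$)
$\left(29188 + 33750\right) + w = \left(29188 + 33750\right) + 13193 = 62938 + 13193 = 76131$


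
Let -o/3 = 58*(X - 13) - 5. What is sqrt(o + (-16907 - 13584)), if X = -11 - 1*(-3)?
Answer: I*sqrt(26822) ≈ 163.77*I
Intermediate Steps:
X = -8 (X = -11 + 3 = -8)
o = 3669 (o = -3*(58*(-8 - 13) - 5) = -3*(58*(-21) - 5) = -3*(-1218 - 5) = -3*(-1223) = 3669)
sqrt(o + (-16907 - 13584)) = sqrt(3669 + (-16907 - 13584)) = sqrt(3669 - 30491) = sqrt(-26822) = I*sqrt(26822)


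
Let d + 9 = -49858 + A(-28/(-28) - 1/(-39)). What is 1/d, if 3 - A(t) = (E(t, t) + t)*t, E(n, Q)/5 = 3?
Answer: -1521/75868144 ≈ -2.0048e-5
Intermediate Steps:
E(n, Q) = 15 (E(n, Q) = 5*3 = 15)
A(t) = 3 - t*(15 + t) (A(t) = 3 - (15 + t)*t = 3 - t*(15 + t))
d = -75868144/1521 (d = -9 + (-49858 + (3 - (-28/(-28) - 1/(-39))² - 15*(-28/(-28) - 1/(-39)))) = -9 + (-49858 + (3 - (-28*(-1/28) - 1*(-1/39))² - 15*(-28*(-1/28) - 1*(-1/39)))) = -9 + (-49858 + (3 - (1 + 1/39)² - 15*(1 + 1/39))) = -9 + (-49858 + (3 - (40/39)² - 15*40/39)) = -9 + (-49858 + (3 - 1*1600/1521 - 200/13)) = -9 + (-49858 + (3 - 1600/1521 - 200/13)) = -9 + (-49858 - 20437/1521) = -9 - 75854455/1521 = -75868144/1521 ≈ -49880.)
1/d = 1/(-75868144/1521) = -1521/75868144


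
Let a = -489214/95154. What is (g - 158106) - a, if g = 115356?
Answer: -2033672143/47577 ≈ -42745.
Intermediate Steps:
a = -244607/47577 (a = -489214*1/95154 = -244607/47577 ≈ -5.1413)
(g - 158106) - a = (115356 - 158106) - 1*(-244607/47577) = -42750 + 244607/47577 = -2033672143/47577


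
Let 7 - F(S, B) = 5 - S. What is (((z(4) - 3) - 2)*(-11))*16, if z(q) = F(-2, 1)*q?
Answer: 880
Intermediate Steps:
F(S, B) = 2 + S (F(S, B) = 7 - (5 - S) = 7 + (-5 + S) = 2 + S)
z(q) = 0 (z(q) = (2 - 2)*q = 0*q = 0)
(((z(4) - 3) - 2)*(-11))*16 = (((0 - 3) - 2)*(-11))*16 = ((-3 - 2)*(-11))*16 = -5*(-11)*16 = 55*16 = 880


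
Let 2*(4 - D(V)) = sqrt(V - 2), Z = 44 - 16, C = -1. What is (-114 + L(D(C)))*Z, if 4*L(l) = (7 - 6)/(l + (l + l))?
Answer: -641480/201 + 14*I*sqrt(3)/201 ≈ -3191.4 + 0.12064*I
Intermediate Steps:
Z = 28
D(V) = 4 - sqrt(-2 + V)/2 (D(V) = 4 - sqrt(V - 2)/2 = 4 - sqrt(-2 + V)/2)
L(l) = 1/(12*l) (L(l) = ((7 - 6)/(l + (l + l)))/4 = (1/(l + 2*l))/4 = (1/(3*l))/4 = 1/(12*l))
(-114 + L(D(C)))*Z = (-114 + 1/(12*(4 - sqrt(-2 - 1)/2)))*28 = (-114 + 1/(12*(4 - I*sqrt(3)/2)))*28 = -3192 + 7/(3*(4 - I*sqrt(3)/2))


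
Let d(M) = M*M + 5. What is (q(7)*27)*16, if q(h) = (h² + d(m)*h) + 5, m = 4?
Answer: 86832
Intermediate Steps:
d(M) = 5 + M² (d(M) = M² + 5 = 5 + M²)
q(h) = 5 + h² + 21*h (q(h) = (h² + (5 + 4²)*h) + 5 = (h² + (5 + 16)*h) + 5 = (h² + 21*h) + 5 = 5 + h² + 21*h)
(q(7)*27)*16 = ((5 + 7² + 21*7)*27)*16 = ((5 + 49 + 147)*27)*16 = (201*27)*16 = 5427*16 = 86832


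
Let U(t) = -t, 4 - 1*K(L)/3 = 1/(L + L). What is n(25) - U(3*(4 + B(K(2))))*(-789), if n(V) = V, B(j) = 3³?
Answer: -73352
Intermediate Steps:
K(L) = 12 - 3/(2*L) (K(L) = 12 - 3/(L + L) = 12 - 3*1/(2*L) = 12 - 3/(2*L))
B(j) = 27
n(25) - U(3*(4 + B(K(2))))*(-789) = 25 - (-3*(4 + 27))*(-789) = 25 - (-3*31)*(-789) = 25 - (-1*93)*(-789) = 25 - (-93)*(-789) = 25 - 1*73377 = 25 - 73377 = -73352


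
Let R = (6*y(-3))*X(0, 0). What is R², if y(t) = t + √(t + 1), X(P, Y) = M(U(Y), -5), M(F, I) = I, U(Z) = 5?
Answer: 6300 - 5400*I*√2 ≈ 6300.0 - 7636.8*I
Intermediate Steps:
X(P, Y) = -5
y(t) = t + √(1 + t)
R = 90 - 30*I*√2 (R = (6*(-3 + √(1 - 3)))*(-5) = (6*(-3 + √(-2)))*(-5) = (6*(-3 + I*√2))*(-5) = (-18 + 6*I*√2)*(-5) = 90 - 30*I*√2 ≈ 90.0 - 42.426*I)
R² = (90 - 30*I*√2)²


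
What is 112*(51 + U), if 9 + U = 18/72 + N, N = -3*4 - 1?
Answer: 3276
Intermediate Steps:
N = -13 (N = -12 - 1 = -13)
U = -87/4 (U = -9 + (18/72 - 13) = -9 + (18*(1/72) - 13) = -9 + (1/4 - 13) = -9 - 51/4 = -87/4 ≈ -21.750)
112*(51 + U) = 112*(51 - 87/4) = 112*(117/4) = 3276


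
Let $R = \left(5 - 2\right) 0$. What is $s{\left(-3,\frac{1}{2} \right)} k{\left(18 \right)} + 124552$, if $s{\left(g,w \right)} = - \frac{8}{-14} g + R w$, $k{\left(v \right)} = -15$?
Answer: $\frac{872044}{7} \approx 1.2458 \cdot 10^{5}$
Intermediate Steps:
$R = 0$ ($R = \left(5 - 2\right) 0 = 3 \cdot 0 = 0$)
$s{\left(g,w \right)} = \frac{4 g}{7}$ ($s{\left(g,w \right)} = - \frac{8}{-14} g + 0 w = \left(-8\right) \left(- \frac{1}{14}\right) g + 0 = \frac{4 g}{7} + 0 = \frac{4 g}{7}$)
$s{\left(-3,\frac{1}{2} \right)} k{\left(18 \right)} + 124552 = \frac{4}{7} \left(-3\right) \left(-15\right) + 124552 = \left(- \frac{12}{7}\right) \left(-15\right) + 124552 = \frac{180}{7} + 124552 = \frac{872044}{7}$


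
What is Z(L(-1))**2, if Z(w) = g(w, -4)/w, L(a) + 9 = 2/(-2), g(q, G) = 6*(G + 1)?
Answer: 81/25 ≈ 3.2400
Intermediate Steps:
g(q, G) = 6 + 6*G (g(q, G) = 6*(1 + G) = 6 + 6*G)
L(a) = -10 (L(a) = -9 + 2/(-2) = -9 + 2*(-1/2) = -9 - 1 = -10)
Z(w) = -18/w (Z(w) = (6 + 6*(-4))/w = (6 - 24)/w = -18/w)
Z(L(-1))**2 = (-18/(-10))**2 = (-18*(-1/10))**2 = (9/5)**2 = 81/25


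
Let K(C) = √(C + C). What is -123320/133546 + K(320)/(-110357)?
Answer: -61660/66773 - 8*√10/110357 ≈ -0.92366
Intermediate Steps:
K(C) = √2*√C (K(C) = √(2*C) = √2*√C)
-123320/133546 + K(320)/(-110357) = -123320/133546 + (√2*√320)/(-110357) = -123320*1/133546 + (√2*(8*√5))*(-1/110357) = -61660/66773 + (8*√10)*(-1/110357) = -61660/66773 - 8*√10/110357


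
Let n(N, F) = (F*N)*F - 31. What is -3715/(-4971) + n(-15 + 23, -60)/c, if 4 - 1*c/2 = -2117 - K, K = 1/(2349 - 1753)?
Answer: 47313382957/6283925607 ≈ 7.5293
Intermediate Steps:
K = 1/596 ≈ 0.0016779
n(N, F) = -31 + N*F**2 (n(N, F) = N*F**2 - 31 = -31 + N*F**2)
c = 1264117/298 (c = 8 - 2*(-2117 - 1*1/596) = 8 - 2*(-2117 - 1/596) = 8 - 2*(-1261733/596) = 8 + 1261733/298 = 1264117/298 ≈ 4242.0)
-3715/(-4971) + n(-15 + 23, -60)/c = -3715/(-4971) + (-31 + (-15 + 23)*(-60)**2)/(1264117/298) = -3715*(-1/4971) + (-31 + 8*3600)*(298/1264117) = 3715/4971 + (-31 + 28800)*(298/1264117) = 3715/4971 + 28769*(298/1264117) = 3715/4971 + 8573162/1264117 = 47313382957/6283925607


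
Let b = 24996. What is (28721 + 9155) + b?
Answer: 62872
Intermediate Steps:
(28721 + 9155) + b = (28721 + 9155) + 24996 = 37876 + 24996 = 62872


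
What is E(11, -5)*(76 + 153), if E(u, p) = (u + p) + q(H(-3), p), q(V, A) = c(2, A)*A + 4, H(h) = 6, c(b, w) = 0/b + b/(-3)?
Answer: 9160/3 ≈ 3053.3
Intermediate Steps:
c(b, w) = -b/3 (c(b, w) = 0 + b*(-1/3) = 0 - b/3 = -b/3)
q(V, A) = 4 - 2*A/3 (q(V, A) = (-1/3*2)*A + 4 = -2*A/3 + 4 = 4 - 2*A/3)
E(u, p) = 4 + u + p/3 (E(u, p) = (u + p) + (4 - 2*p/3) = (p + u) + (4 - 2*p/3) = 4 + u + p/3)
E(11, -5)*(76 + 153) = (4 + 11 + (1/3)*(-5))*(76 + 153) = (4 + 11 - 5/3)*229 = (40/3)*229 = 9160/3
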